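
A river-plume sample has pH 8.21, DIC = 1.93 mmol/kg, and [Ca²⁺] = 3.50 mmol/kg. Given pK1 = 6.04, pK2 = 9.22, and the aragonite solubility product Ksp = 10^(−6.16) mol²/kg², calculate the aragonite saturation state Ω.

Ω = 0.864

α₂ = 1 / (1 + [H⁺]/K2 + [H⁺]²/(K1K2)) = 1 / (1 + 10^+1.01 + 10^-1.16)
   = 1 / (1 + 10.233 + 0.069183) = 1/11.302 = 0.08848
[CO3²⁻] = α₂ × DIC = 0.08848 × 1.93 = 0.1708 mmol/kg
Ksp = 10^(−6.16) = 6.918×10^-7
Ω = [Ca²⁺][CO3²⁻]/Ksp = (3.50×10^-3)(1.708×10^-4) / 6.918×10^-7 = 0.864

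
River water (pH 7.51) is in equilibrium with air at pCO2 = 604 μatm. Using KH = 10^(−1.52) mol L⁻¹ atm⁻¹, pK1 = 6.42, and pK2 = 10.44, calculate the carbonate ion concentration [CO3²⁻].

[CO3²⁻] = 0.264 μmol/L

[CO2*] = KH · pCO2 = 10^(−1.52) × 604×10^-6 = 1.824×10^-5 mol/L
α₀ = 1/(1 + K1/[H⁺] + K1K2/[H⁺]²) = 1/(1 + 10^+1.09 + 10^-1.84) = 0.07509
DIC = [CO2*]/α₀ = 1.824×10^-5 / 0.07509 = 0.2429 mmol/L
[CO3²⁻] = α₂·DIC; α₂ = 0.001085, so [CO3²⁻] = 0.001085 × 0.2429 = 0.000264 mmol/L = 0.264 μmol/L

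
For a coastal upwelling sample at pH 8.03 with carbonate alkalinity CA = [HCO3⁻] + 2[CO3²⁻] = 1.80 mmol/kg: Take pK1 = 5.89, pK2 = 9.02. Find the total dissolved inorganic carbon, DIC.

DIC = 1.66 mmol/kg

CA = [HCO3⁻] + 2[CO3²⁻] = (α₁ + 2α₂)·DIC
At pH 8.03: [H⁺]/K1 = 10^-2.14 = 0.0072444, K2/[H⁺] = 10^-0.99 = 0.10233
α₁ = 1/(1 + 0.0072444 + 0.10233) = 1/1.1096 = 0.9012; α₂ = α₁·K2/[H⁺] = 0.09222
α₁ + 2α₂ = 1.0857
DIC = CA / (α₁ + 2α₂) = 1.80 / 1.0857 = 1.66 mmol/kg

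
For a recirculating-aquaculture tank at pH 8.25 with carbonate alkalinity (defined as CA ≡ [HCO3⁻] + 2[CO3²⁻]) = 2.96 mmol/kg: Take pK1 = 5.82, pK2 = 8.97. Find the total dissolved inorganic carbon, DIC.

DIC = 2.56 mmol/kg

CA = [HCO3⁻] + 2[CO3²⁻] = (α₁ + 2α₂)·DIC
At pH 8.25: [H⁺]/K1 = 10^-2.43 = 0.0037154, K2/[H⁺] = 10^-0.72 = 0.19055
α₁ = 1/(1 + 0.0037154 + 0.19055) = 1/1.1943 = 0.8373; α₂ = α₁·K2/[H⁺] = 0.1596
α₁ + 2α₂ = 1.1564
DIC = CA / (α₁ + 2α₂) = 2.96 / 1.1564 = 2.56 mmol/kg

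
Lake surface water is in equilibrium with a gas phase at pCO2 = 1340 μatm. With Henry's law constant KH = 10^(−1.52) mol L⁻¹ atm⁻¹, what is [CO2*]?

[CO2*] = 40.5 μmol/L

KH = 10^(−1.52) = 3.020×10^-2 mol L⁻¹ atm⁻¹
[CO2*] = KH · pCO2 = 3.020×10^-2 × 1340×10^-6 atm = 4.05×10^-5 mol/L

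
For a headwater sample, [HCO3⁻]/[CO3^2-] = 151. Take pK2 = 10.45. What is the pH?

pH = 8.27

From K2 = [H⁺][CO3^2-]/[HCO3⁻]:  pH = pK2 − log₁₀([HCO3⁻]/[CO3^2-])
log₁₀(151) = +2.179
pH = 10.45 − (+2.179) = 8.27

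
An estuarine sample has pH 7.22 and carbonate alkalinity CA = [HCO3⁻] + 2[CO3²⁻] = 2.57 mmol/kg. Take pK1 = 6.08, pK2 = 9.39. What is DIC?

DIC = 2.74 mmol/kg

CA = [HCO3⁻] + 2[CO3²⁻] = (α₁ + 2α₂)·DIC
At pH 7.22: [H⁺]/K1 = 10^-1.14 = 0.072444, K2/[H⁺] = 10^-2.17 = 0.0067608
α₁ = 1/(1 + 0.072444 + 0.0067608) = 1/1.0792 = 0.9266; α₂ = α₁·K2/[H⁺] = 0.006265
α₁ + 2α₂ = 0.9391
DIC = CA / (α₁ + 2α₂) = 2.57 / 0.9391 = 2.74 mmol/kg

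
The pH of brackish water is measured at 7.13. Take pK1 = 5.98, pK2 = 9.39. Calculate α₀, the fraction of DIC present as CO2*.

α₀ = 0.0658

α₀ = 1 / (1 + K1/[H⁺] + K1K2/[H⁺]²) = 1 / (1 + 10^+1.15 + 10^-1.11)
   = 1 / (1 + 14.125 + 0.077625) = 1/15.203 = 0.06578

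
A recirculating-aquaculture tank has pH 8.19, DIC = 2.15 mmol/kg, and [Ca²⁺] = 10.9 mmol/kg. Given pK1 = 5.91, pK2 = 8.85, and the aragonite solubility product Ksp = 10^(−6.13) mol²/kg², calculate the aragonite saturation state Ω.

Ω = 5.65

α₂ = 1 / (1 + [H⁺]/K2 + [H⁺]²/(K1K2)) = 1 / (1 + 10^+0.66 + 10^-1.62)
   = 1 / (1 + 4.5709 + 0.023988) = 1/5.5949 = 0.1787
[CO3²⁻] = α₂ × DIC = 0.1787 × 2.15 = 0.3843 mmol/kg
Ksp = 10^(−6.13) = 7.413×10^-7
Ω = [Ca²⁺][CO3²⁻]/Ksp = (10.9×10^-3)(3.843×10^-4) / 7.413×10^-7 = 5.65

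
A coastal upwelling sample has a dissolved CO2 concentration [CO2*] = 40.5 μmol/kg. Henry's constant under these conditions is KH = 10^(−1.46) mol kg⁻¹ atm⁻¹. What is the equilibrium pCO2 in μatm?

KH = 10^(−1.46) = 3.467×10^-2 mol kg⁻¹ atm⁻¹
pCO2 = [CO2*]/KH = 40.5×10^-6 / 3.467×10^-2 = 1.17×10^-3 atm = 1170 μatm

pCO2 = 1170 μatm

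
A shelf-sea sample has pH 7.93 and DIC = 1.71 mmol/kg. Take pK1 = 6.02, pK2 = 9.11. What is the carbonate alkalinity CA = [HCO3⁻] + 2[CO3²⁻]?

CA = [HCO3⁻] + 2[CO3²⁻] = (α₁ + 2α₂)·DIC
At pH 7.93: [H⁺]/K1 = 10^-1.91 = 0.012303, K2/[H⁺] = 10^-1.18 = 0.066069
α₁ = 1/(1 + 0.012303 + 0.066069) = 1/1.0784 = 0.9273; α₂ = α₁·K2/[H⁺] = 0.06127
α₁ + 2α₂ = 1.0499
CA = 1.0499 × 1.71 = 1.80 mmol/kg

CA = 1.80 mmol/kg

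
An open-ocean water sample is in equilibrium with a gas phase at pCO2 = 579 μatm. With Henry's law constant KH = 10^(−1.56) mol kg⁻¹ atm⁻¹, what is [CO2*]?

[CO2*] = 15.9 μmol/kg

KH = 10^(−1.56) = 2.754×10^-2 mol kg⁻¹ atm⁻¹
[CO2*] = KH · pCO2 = 2.754×10^-2 × 579×10^-6 atm = 1.59×10^-5 mol/kg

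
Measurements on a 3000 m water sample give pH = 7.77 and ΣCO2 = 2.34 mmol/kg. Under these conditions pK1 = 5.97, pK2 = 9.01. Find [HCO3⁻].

[HCO3⁻] = 2.18 mmol/kg

α₁ = 1 / (1 + [H⁺]/K1 + K2/[H⁺]) = 1 / (1 + 10^-1.80 + 10^-1.24)
   = 1 / (1 + 0.015849 + 0.057544) = 1/1.0734 = 0.9316
[HCO3⁻] = α₁ × DIC = 0.9316 × 2.34 = 2.18 mmol/kg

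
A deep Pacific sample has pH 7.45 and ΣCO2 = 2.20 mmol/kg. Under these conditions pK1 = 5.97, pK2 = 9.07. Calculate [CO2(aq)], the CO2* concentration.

α₀ = 1 / (1 + K1/[H⁺] + K1K2/[H⁺]²) = 1 / (1 + 10^+1.48 + 10^-0.14)
   = 1 / (1 + 30.200 + 0.72444) = 1/31.924 = 0.03132
[CO2*] = α₀ × DIC = 0.03132 × 2.20 = 0.0689 mmol/kg

[CO2*] = 0.0689 mmol/kg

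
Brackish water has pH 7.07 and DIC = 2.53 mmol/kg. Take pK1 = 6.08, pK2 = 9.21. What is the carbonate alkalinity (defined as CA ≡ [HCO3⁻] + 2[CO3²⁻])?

CA = [HCO3⁻] + 2[CO3²⁻] = (α₁ + 2α₂)·DIC
At pH 7.07: [H⁺]/K1 = 10^-0.99 = 0.10233, K2/[H⁺] = 10^-2.14 = 0.0072444
α₁ = 1/(1 + 0.10233 + 0.0072444) = 1/1.1096 = 0.9012; α₂ = α₁·K2/[H⁺] = 0.006529
α₁ + 2α₂ = 0.9143
CA = 0.9143 × 2.53 = 2.31 mmol/kg

CA = 2.31 mmol/kg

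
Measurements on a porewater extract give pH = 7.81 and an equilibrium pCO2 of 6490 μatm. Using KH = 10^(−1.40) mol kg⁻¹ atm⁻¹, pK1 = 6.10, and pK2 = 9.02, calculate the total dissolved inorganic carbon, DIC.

[CO2*] = KH · pCO2 = 10^(−1.40) × 6490×10^-6 = 2.584×10^-4 mol/kg
α₀ = 1/(1 + K1/[H⁺] + K1K2/[H⁺]²) = 1/(1 + 10^+1.71 + 10^+0.50) = 0.01803
DIC = [CO2*]/α₀ = 2.584×10^-4 / 0.01803 = 14.3 mmol/kg

DIC = 14.3 mmol/kg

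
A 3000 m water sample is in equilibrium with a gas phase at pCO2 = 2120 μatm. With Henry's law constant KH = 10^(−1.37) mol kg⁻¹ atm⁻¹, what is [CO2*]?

[CO2*] = 90.4 μmol/kg

KH = 10^(−1.37) = 4.266×10^-2 mol kg⁻¹ atm⁻¹
[CO2*] = KH · pCO2 = 4.266×10^-2 × 2120×10^-6 atm = 9.04×10^-5 mol/kg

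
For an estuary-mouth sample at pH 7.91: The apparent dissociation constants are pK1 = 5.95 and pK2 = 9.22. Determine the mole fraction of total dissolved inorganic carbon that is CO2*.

α₀ = 0.0103

α₀ = 1 / (1 + K1/[H⁺] + K1K2/[H⁺]²) = 1 / (1 + 10^+1.96 + 10^+0.65)
   = 1 / (1 + 91.201 + 4.4668) = 1/96.668 = 0.01034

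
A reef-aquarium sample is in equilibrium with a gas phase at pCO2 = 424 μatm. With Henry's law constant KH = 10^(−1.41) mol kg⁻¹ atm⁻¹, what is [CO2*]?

KH = 10^(−1.41) = 3.890×10^-2 mol kg⁻¹ atm⁻¹
[CO2*] = KH · pCO2 = 3.890×10^-2 × 424×10^-6 atm = 1.65×10^-5 mol/kg

[CO2*] = 16.5 μmol/kg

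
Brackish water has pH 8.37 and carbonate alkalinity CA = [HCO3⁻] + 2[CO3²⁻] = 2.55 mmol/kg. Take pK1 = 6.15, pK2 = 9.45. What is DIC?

CA = [HCO3⁻] + 2[CO3²⁻] = (α₁ + 2α₂)·DIC
At pH 8.37: [H⁺]/K1 = 10^-2.22 = 0.0060256, K2/[H⁺] = 10^-1.08 = 0.083176
α₁ = 1/(1 + 0.0060256 + 0.083176) = 1/1.0892 = 0.9181; α₂ = α₁·K2/[H⁺] = 0.07636
α₁ + 2α₂ = 1.0708
DIC = CA / (α₁ + 2α₂) = 2.55 / 1.0708 = 2.38 mmol/kg

DIC = 2.38 mmol/kg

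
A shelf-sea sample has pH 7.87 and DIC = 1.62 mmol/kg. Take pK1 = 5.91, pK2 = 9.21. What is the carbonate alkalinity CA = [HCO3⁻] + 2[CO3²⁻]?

CA = 1.67 mmol/kg

CA = [HCO3⁻] + 2[CO3²⁻] = (α₁ + 2α₂)·DIC
At pH 7.87: [H⁺]/K1 = 10^-1.96 = 0.010965, K2/[H⁺] = 10^-1.34 = 0.045709
α₁ = 1/(1 + 0.010965 + 0.045709) = 1/1.0567 = 0.9464; α₂ = α₁·K2/[H⁺] = 0.04326
α₁ + 2α₂ = 1.0329
CA = 1.0329 × 1.62 = 1.67 mmol/kg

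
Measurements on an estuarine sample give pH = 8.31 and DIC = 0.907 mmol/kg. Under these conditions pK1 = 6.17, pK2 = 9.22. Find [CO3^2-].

[CO3²⁻] = 0.0987 mmol/kg

α₂ = 1 / (1 + [H⁺]/K2 + [H⁺]²/(K1K2)) = 1 / (1 + 10^+0.91 + 10^-1.23)
   = 1 / (1 + 8.1283 + 0.058884) = 1/9.1872 = 0.1088
[CO3²⁻] = α₂ × DIC = 0.1088 × 0.907 = 0.0987 mmol/kg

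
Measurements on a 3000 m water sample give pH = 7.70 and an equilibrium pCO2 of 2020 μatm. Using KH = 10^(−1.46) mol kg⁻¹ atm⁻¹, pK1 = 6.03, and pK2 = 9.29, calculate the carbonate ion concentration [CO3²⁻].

[CO3²⁻] = 0.0842 mmol/kg

[CO2*] = KH · pCO2 = 10^(−1.46) × 2020×10^-6 = 7.004×10^-5 mol/kg
α₀ = 1/(1 + K1/[H⁺] + K1K2/[H⁺]²) = 1/(1 + 10^+1.67 + 10^+0.08) = 0.02042
DIC = [CO2*]/α₀ = 7.004×10^-5 / 0.02042 = 3.430 mmol/kg
[CO3²⁻] = α₂·DIC; α₂ = 0.02455, so [CO3²⁻] = 0.02455 × 3.430 = 0.0842 mmol/kg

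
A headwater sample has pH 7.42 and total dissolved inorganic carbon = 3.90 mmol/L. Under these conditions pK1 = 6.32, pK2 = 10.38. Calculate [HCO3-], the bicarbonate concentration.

α₁ = 1 / (1 + [H⁺]/K1 + K2/[H⁺]) = 1 / (1 + 10^-1.10 + 10^-2.96)
   = 1 / (1 + 0.079433 + 0.0010965) = 1/1.0805 = 0.9255
[HCO3⁻] = α₁ × DIC = 0.9255 × 3.90 = 3.61 mmol/L

[HCO3⁻] = 3.61 mmol/L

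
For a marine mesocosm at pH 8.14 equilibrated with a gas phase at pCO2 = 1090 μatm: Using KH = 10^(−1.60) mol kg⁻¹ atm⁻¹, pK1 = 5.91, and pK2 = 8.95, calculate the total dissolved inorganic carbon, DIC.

DIC = 5.40 mmol/kg

[CO2*] = KH · pCO2 = 10^(−1.60) × 1090×10^-6 = 2.738×10^-5 mol/kg
α₀ = 1/(1 + K1/[H⁺] + K1K2/[H⁺]²) = 1/(1 + 10^+2.23 + 10^+1.42) = 0.005073
DIC = [CO2*]/α₀ = 2.738×10^-5 / 0.005073 = 5.40 mmol/kg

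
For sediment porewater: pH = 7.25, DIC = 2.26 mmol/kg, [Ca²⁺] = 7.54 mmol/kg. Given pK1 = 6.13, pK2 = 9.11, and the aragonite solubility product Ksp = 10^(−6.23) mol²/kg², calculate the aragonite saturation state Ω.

Ω = 0.367

α₂ = 1 / (1 + [H⁺]/K2 + [H⁺]²/(K1K2)) = 1 / (1 + 10^+1.86 + 10^+0.74)
   = 1 / (1 + 72.444 + 5.4954) = 1/78.939 = 0.01267
[CO3²⁻] = α₂ × DIC = 0.01267 × 2.26 = 0.02863 mmol/kg
Ksp = 10^(−6.23) = 5.888×10^-7
Ω = [Ca²⁺][CO3²⁻]/Ksp = (7.54×10^-3)(2.863×10^-5) / 5.888×10^-7 = 0.367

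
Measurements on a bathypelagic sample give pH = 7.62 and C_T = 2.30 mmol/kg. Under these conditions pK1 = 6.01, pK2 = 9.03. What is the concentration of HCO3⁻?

α₁ = 1 / (1 + [H⁺]/K1 + K2/[H⁺]) = 1 / (1 + 10^-1.61 + 10^-1.41)
   = 1 / (1 + 0.024547 + 0.038905) = 1/1.0635 = 0.9403
[HCO3⁻] = α₁ × DIC = 0.9403 × 2.30 = 2.16 mmol/kg

[HCO3⁻] = 2.16 mmol/kg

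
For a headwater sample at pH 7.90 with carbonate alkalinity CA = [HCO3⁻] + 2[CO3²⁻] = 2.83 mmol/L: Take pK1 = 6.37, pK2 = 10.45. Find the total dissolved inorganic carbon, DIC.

DIC = 2.91 mmol/L

CA = [HCO3⁻] + 2[CO3²⁻] = (α₁ + 2α₂)·DIC
At pH 7.90: [H⁺]/K1 = 10^-1.53 = 0.029512, K2/[H⁺] = 10^-2.55 = 0.0028184
α₁ = 1/(1 + 0.029512 + 0.0028184) = 1/1.0323 = 0.9687; α₂ = α₁·K2/[H⁺] = 0.002730
α₁ + 2α₂ = 0.9741
DIC = CA / (α₁ + 2α₂) = 2.83 / 0.9741 = 2.91 mmol/L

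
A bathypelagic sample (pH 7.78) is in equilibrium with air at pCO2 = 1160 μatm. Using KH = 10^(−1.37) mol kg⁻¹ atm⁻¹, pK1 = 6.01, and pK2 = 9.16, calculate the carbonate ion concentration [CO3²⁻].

[CO3²⁻] = 0.121 mmol/kg

[CO2*] = KH · pCO2 = 10^(−1.37) × 1160×10^-6 = 4.948×10^-5 mol/kg
α₀ = 1/(1 + K1/[H⁺] + K1K2/[H⁺]²) = 1/(1 + 10^+1.77 + 10^+0.39) = 0.01604
DIC = [CO2*]/α₀ = 4.948×10^-5 / 0.01604 = 3.085 mmol/kg
[CO3²⁻] = α₂·DIC; α₂ = 0.03938, so [CO3²⁻] = 0.03938 × 3.085 = 0.121 mmol/kg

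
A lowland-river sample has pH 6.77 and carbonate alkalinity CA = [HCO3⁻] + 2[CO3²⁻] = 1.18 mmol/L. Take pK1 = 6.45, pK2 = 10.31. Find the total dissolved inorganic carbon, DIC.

DIC = 1.74 mmol/L

CA = [HCO3⁻] + 2[CO3²⁻] = (α₁ + 2α₂)·DIC
At pH 6.77: [H⁺]/K1 = 10^-0.32 = 0.47863, K2/[H⁺] = 10^-3.54 = 0.00028840
α₁ = 1/(1 + 0.47863 + 0.00028840) = 1/1.4789 = 0.6762; α₂ = α₁·K2/[H⁺] = 0.0001950
α₁ + 2α₂ = 0.6766
DIC = CA / (α₁ + 2α₂) = 1.18 / 0.6766 = 1.74 mmol/L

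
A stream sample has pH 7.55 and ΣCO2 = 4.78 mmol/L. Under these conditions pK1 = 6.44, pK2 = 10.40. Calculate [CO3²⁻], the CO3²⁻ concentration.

[CO3²⁻] = 6.26 μmol/L

α₂ = 1 / (1 + [H⁺]/K2 + [H⁺]²/(K1K2)) = 1 / (1 + 10^+2.85 + 10^+1.74)
   = 1 / (1 + 707.95 + 54.954) = 1/763.90 = 0.001309
[CO3²⁻] = α₂ × DIC = 0.001309 × 4.78 = 0.00626 mmol/L = 6.26 μmol/L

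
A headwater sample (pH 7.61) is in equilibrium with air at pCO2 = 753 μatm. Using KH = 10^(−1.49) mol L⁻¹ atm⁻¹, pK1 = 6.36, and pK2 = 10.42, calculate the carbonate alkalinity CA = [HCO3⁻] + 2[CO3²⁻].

[CO2*] = KH · pCO2 = 10^(−1.49) × 753×10^-6 = 2.437×10^-5 mol/L
α₀ = 1/(1 + K1/[H⁺] + K1K2/[H⁺]²) = 1/(1 + 10^+1.25 + 10^-1.56) = 0.05316
DIC = [CO2*]/α₀ = 2.437×10^-5 / 0.05316 = 0.4583 mmol/L
CA = (α₁ + 2α₂)·DIC = (0.9454 + 2×0.001464) × 0.4583 = 0.435 mmol/L

CA = 0.435 mmol/L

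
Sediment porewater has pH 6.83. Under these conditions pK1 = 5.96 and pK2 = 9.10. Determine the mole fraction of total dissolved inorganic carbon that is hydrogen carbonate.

α₁ = 1 / (1 + [H⁺]/K1 + K2/[H⁺]) = 1 / (1 + 10^-0.87 + 10^-2.27)
   = 1 / (1 + 0.13490 + 0.0053703) = 1/1.1403 = 0.8770

α₁ = 0.877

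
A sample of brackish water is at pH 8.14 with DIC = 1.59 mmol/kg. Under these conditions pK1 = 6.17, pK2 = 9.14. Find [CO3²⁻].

α₂ = 1 / (1 + [H⁺]/K2 + [H⁺]²/(K1K2)) = 1 / (1 + 10^+1.00 + 10^-0.97)
   = 1 / (1 + 10.000 + 0.10715) = 1/11.107 = 0.09003
[CO3²⁻] = α₂ × DIC = 0.09003 × 1.59 = 0.143 mmol/kg

[CO3²⁻] = 0.143 mmol/kg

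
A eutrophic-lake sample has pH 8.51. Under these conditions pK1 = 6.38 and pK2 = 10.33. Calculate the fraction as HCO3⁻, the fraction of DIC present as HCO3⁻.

α₁ = 0.978

α₁ = 1 / (1 + [H⁺]/K1 + K2/[H⁺]) = 1 / (1 + 10^-2.13 + 10^-1.82)
   = 1 / (1 + 0.0074131 + 0.015136) = 1/1.0225 = 0.9779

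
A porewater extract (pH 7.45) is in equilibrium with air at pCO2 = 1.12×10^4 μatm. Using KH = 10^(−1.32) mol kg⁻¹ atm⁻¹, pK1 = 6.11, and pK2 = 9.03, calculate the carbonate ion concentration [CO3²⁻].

[CO3²⁻] = 0.308 mmol/kg

[CO2*] = KH · pCO2 = 10^(−1.32) × 1.12×10^4×10^-6 = 5.361×10^-4 mol/kg
α₀ = 1/(1 + K1/[H⁺] + K1K2/[H⁺]²) = 1/(1 + 10^+1.34 + 10^-0.24) = 0.04264
DIC = [CO2*]/α₀ = 5.361×10^-4 / 0.04264 = 12.57 mmol/kg
[CO3²⁻] = α₂·DIC; α₂ = 0.02454, so [CO3²⁻] = 0.02454 × 12.57 = 0.308 mmol/kg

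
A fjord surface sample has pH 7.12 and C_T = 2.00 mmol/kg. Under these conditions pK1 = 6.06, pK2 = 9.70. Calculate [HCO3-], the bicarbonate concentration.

α₁ = 1 / (1 + [H⁺]/K1 + K2/[H⁺]) = 1 / (1 + 10^-1.06 + 10^-2.58)
   = 1 / (1 + 0.087096 + 0.0026303) = 1/1.0897 = 0.9177
[HCO3⁻] = α₁ × DIC = 0.9177 × 2.00 = 1.84 mmol/kg

[HCO3⁻] = 1.84 mmol/kg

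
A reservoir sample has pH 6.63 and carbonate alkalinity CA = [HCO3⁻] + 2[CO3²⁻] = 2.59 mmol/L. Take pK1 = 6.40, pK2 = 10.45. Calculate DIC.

DIC = 4.11 mmol/L

CA = [HCO3⁻] + 2[CO3²⁻] = (α₁ + 2α₂)·DIC
At pH 6.63: [H⁺]/K1 = 10^-0.23 = 0.58884, K2/[H⁺] = 10^-3.82 = 0.00015136
α₁ = 1/(1 + 0.58884 + 0.00015136) = 1/1.5890 = 0.6293; α₂ = α₁·K2/[H⁺] = 9.525×10^-5
α₁ + 2α₂ = 0.6295
DIC = CA / (α₁ + 2α₂) = 2.59 / 0.6295 = 4.11 mmol/L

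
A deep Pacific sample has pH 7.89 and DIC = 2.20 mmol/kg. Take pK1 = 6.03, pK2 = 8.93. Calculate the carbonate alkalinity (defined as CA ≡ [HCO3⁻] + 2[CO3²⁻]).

CA = 2.35 mmol/kg

CA = [HCO3⁻] + 2[CO3²⁻] = (α₁ + 2α₂)·DIC
At pH 7.89: [H⁺]/K1 = 10^-1.86 = 0.013804, K2/[H⁺] = 10^-1.04 = 0.091201
α₁ = 1/(1 + 0.013804 + 0.091201) = 1/1.1050 = 0.9050; α₂ = α₁·K2/[H⁺] = 0.08253
α₁ + 2α₂ = 1.0700
CA = 1.0700 × 2.20 = 2.35 mmol/kg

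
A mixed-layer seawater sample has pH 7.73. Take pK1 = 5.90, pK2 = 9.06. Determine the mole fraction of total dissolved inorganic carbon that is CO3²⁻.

α₂ = 1 / (1 + [H⁺]/K2 + [H⁺]²/(K1K2)) = 1 / (1 + 10^+1.33 + 10^-0.50)
   = 1 / (1 + 21.380 + 0.31623) = 1/22.696 = 0.04406

α₂ = 0.0441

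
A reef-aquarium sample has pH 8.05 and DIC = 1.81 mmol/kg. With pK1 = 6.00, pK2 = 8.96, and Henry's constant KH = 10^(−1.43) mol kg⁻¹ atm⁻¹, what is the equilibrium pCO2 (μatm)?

α₀ = 1 / (1 + K1/[H⁺] + K1K2/[H⁺]²) = 1 / (1 + 10^+2.05 + 10^+1.14)
   = 1 / (1 + 112.20 + 13.804) = 1/127.01 = 0.007874
[CO2*] = α₀ × DIC = 0.007874 × 1.81 = 0.01425 mmol/kg = 14.25 μmol/kg
pCO2 = [CO2*]/KH = 1.425×10^-5 / 3.715×10^-2 = 384 μatm

pCO2 = 384 μatm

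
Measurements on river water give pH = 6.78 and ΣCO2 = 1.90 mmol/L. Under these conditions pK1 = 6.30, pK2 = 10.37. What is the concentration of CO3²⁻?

α₂ = 1 / (1 + [H⁺]/K2 + [H⁺]²/(K1K2)) = 1 / (1 + 10^+3.59 + 10^+3.11)
   = 1 / (1 + 3890.5 + 1288.2) = 1/5179.7 = 0.0001931
[CO3²⁻] = α₂ × DIC = 0.0001931 × 1.90 = 0.000367 mmol/L = 0.367 μmol/L

[CO3²⁻] = 0.367 μmol/L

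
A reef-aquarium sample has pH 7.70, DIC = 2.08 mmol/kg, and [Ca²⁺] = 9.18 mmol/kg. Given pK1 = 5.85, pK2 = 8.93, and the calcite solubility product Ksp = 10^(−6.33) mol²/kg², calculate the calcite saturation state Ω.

Ω = 2.24

α₂ = 1 / (1 + [H⁺]/K2 + [H⁺]²/(K1K2)) = 1 / (1 + 10^+1.23 + 10^-0.62)
   = 1 / (1 + 16.982 + 0.23988) = 1/18.222 = 0.05488
[CO3²⁻] = α₂ × DIC = 0.05488 × 2.08 = 0.1141 mmol/kg
Ksp = 10^(−6.33) = 4.677×10^-7
Ω = [Ca²⁺][CO3²⁻]/Ksp = (9.18×10^-3)(1.141×10^-4) / 4.677×10^-7 = 2.24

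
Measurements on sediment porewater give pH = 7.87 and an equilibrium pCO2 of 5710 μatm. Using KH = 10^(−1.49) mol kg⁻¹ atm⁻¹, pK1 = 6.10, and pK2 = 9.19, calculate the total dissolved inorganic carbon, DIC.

[CO2*] = KH · pCO2 = 10^(−1.49) × 5710×10^-6 = 1.848×10^-4 mol/kg
α₀ = 1/(1 + K1/[H⁺] + K1K2/[H⁺]²) = 1/(1 + 10^+1.77 + 10^+0.45) = 0.01595
DIC = [CO2*]/α₀ = 1.848×10^-4 / 0.01595 = 11.6 mmol/kg

DIC = 11.6 mmol/kg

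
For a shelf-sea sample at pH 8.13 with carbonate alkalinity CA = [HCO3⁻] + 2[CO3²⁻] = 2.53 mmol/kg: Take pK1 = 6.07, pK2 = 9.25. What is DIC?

DIC = 2.38 mmol/kg

CA = [HCO3⁻] + 2[CO3²⁻] = (α₁ + 2α₂)·DIC
At pH 8.13: [H⁺]/K1 = 10^-2.06 = 0.0087096, K2/[H⁺] = 10^-1.12 = 0.075858
α₁ = 1/(1 + 0.0087096 + 0.075858) = 1/1.0846 = 0.9220; α₂ = α₁·K2/[H⁺] = 0.06994
α₁ + 2α₂ = 1.0619
DIC = CA / (α₁ + 2α₂) = 2.53 / 1.0619 = 2.38 mmol/kg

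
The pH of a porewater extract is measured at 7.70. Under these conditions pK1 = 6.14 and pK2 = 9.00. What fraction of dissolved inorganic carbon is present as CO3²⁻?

α₂ = 0.0465

α₂ = 1 / (1 + [H⁺]/K2 + [H⁺]²/(K1K2)) = 1 / (1 + 10^+1.30 + 10^-0.26)
   = 1 / (1 + 19.953 + 0.54954) = 1/21.502 = 0.04651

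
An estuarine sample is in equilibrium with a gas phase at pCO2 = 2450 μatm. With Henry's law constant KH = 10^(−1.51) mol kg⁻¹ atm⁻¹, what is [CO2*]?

[CO2*] = 75.7 μmol/kg

KH = 10^(−1.51) = 3.090×10^-2 mol kg⁻¹ atm⁻¹
[CO2*] = KH · pCO2 = 3.090×10^-2 × 2450×10^-6 atm = 7.57×10^-5 mol/kg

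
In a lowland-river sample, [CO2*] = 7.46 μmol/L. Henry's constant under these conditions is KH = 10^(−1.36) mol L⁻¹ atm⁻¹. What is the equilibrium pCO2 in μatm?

pCO2 = 171 μatm

KH = 10^(−1.36) = 4.365×10^-2 mol L⁻¹ atm⁻¹
pCO2 = [CO2*]/KH = 7.46×10^-6 / 4.365×10^-2 = 1.71×10^-4 atm = 171 μatm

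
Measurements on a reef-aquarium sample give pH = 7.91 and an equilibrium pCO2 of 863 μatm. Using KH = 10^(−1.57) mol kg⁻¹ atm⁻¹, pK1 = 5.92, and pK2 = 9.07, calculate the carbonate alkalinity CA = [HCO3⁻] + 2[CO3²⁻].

CA = 2.58 mmol/kg

[CO2*] = KH · pCO2 = 10^(−1.57) × 863×10^-6 = 2.323×10^-5 mol/kg
α₀ = 1/(1 + K1/[H⁺] + K1K2/[H⁺]²) = 1/(1 + 10^+1.99 + 10^+0.83) = 0.009480
DIC = [CO2*]/α₀ = 2.323×10^-5 / 0.009480 = 2.450 mmol/kg
CA = (α₁ + 2α₂)·DIC = (0.9264 + 2×0.06409) × 2.450 = 2.58 mmol/kg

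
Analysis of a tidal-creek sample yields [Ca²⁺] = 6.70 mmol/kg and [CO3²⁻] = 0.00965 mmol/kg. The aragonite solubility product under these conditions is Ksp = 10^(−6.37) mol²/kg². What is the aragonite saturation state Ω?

Ksp = 10^(−6.37) = 4.266×10^-7
Ω = [Ca²⁺][CO3²⁻]/Ksp = (6.70×10^-3)(0.00965×10^-3) / 4.266×10^-7 = 0.152

Ω = 0.152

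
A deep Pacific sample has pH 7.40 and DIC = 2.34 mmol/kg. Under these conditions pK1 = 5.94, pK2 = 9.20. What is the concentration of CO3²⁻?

[CO3²⁻] = 0.0353 mmol/kg

α₂ = 1 / (1 + [H⁺]/K2 + [H⁺]²/(K1K2)) = 1 / (1 + 10^+1.80 + 10^+0.34)
   = 1 / (1 + 63.096 + 2.1878) = 1/66.283 = 0.01509
[CO3²⁻] = α₂ × DIC = 0.01509 × 2.34 = 0.0353 mmol/kg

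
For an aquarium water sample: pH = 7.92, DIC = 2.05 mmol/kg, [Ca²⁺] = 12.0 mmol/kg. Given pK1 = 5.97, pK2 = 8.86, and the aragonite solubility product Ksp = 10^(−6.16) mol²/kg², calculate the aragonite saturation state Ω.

Ω = 3.63

α₂ = 1 / (1 + [H⁺]/K2 + [H⁺]²/(K1K2)) = 1 / (1 + 10^+0.94 + 10^-1.01)
   = 1 / (1 + 8.7096 + 0.097724) = 1/9.8074 = 0.1020
[CO3²⁻] = α₂ × DIC = 0.1020 × 2.05 = 0.2090 mmol/kg
Ksp = 10^(−6.16) = 6.918×10^-7
Ω = [Ca²⁺][CO3²⁻]/Ksp = (12.0×10^-3)(2.090×10^-4) / 6.918×10^-7 = 3.63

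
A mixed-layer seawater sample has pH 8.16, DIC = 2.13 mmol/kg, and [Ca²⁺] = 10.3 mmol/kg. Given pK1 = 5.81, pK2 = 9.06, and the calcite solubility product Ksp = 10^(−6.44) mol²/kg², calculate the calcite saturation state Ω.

α₂ = 1 / (1 + [H⁺]/K2 + [H⁺]²/(K1K2)) = 1 / (1 + 10^+0.90 + 10^-1.45)
   = 1 / (1 + 7.9433 + 0.035481) = 1/8.9788 = 0.1114
[CO3²⁻] = α₂ × DIC = 0.1114 × 2.13 = 0.2372 mmol/kg
Ksp = 10^(−6.44) = 3.631×10^-7
Ω = [Ca²⁺][CO3²⁻]/Ksp = (10.3×10^-3)(2.372×10^-4) / 3.631×10^-7 = 6.73

Ω = 6.73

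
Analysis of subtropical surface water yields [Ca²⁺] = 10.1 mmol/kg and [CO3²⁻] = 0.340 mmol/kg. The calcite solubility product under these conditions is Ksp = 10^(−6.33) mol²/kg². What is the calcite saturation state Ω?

Ksp = 10^(−6.33) = 4.677×10^-7
Ω = [Ca²⁺][CO3²⁻]/Ksp = (10.1×10^-3)(0.340×10^-3) / 4.677×10^-7 = 7.34

Ω = 7.34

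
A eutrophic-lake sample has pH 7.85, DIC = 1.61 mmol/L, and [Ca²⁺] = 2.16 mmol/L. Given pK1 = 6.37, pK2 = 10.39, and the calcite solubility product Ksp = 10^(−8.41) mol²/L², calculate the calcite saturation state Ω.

Ω = 2.49

α₂ = 1 / (1 + [H⁺]/K2 + [H⁺]²/(K1K2)) = 1 / (1 + 10^+2.54 + 10^+1.06)
   = 1 / (1 + 346.74 + 11.482) = 1/359.22 = 0.002784
[CO3²⁻] = α₂ × DIC = 0.002784 × 1.61 = 0.004482 mmol/L = 4.482 μmol/L
Ksp = 10^(−8.41) = 3.890×10^-9
Ω = [Ca²⁺][CO3²⁻]/Ksp = (2.16×10^-3)(4.482×10^-6) / 3.890×10^-9 = 2.49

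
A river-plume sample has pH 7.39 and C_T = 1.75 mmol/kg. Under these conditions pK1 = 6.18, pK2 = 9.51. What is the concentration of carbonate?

[CO3²⁻] = 12.4 μmol/kg

α₂ = 1 / (1 + [H⁺]/K2 + [H⁺]²/(K1K2)) = 1 / (1 + 10^+2.12 + 10^+0.91)
   = 1 / (1 + 131.83 + 8.1283) = 1/140.95 = 0.007095
[CO3²⁻] = α₂ × DIC = 0.007095 × 1.75 = 0.0124 mmol/kg = 12.4 μmol/kg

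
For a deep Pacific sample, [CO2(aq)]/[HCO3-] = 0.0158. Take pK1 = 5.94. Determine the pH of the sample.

pH = 7.74

From K1 = [H⁺][HCO3-]/[CO2(aq)]:  pH = pK1 − log₁₀([CO2(aq)]/[HCO3-])
log₁₀(0.0158) = -1.801
pH = 5.94 − (-1.801) = 7.74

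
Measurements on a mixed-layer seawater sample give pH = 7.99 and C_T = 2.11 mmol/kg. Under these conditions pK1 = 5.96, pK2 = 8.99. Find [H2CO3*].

α₀ = 1 / (1 + K1/[H⁺] + K1K2/[H⁺]²) = 1 / (1 + 10^+2.03 + 10^+1.03)
   = 1 / (1 + 107.15 + 10.715) = 1/118.87 = 0.008413
[CO2*] = α₀ × DIC = 0.008413 × 2.11 = 0.0178 mmol/kg = 17.8 μmol/kg

[CO2*] = 17.8 μmol/kg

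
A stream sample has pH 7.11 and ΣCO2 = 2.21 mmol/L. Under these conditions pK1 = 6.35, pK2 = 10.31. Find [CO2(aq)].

α₀ = 1 / (1 + K1/[H⁺] + K1K2/[H⁺]²) = 1 / (1 + 10^+0.76 + 10^-2.44)
   = 1 / (1 + 5.7544 + 0.0036308) = 1/6.7580 = 0.1480
[CO2*] = α₀ × DIC = 0.1480 × 2.21 = 0.327 mmol/L

[CO2*] = 0.327 mmol/L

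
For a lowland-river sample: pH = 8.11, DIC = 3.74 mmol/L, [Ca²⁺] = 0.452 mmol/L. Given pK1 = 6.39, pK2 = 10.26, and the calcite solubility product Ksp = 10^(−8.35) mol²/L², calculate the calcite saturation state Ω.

α₂ = 1 / (1 + [H⁺]/K2 + [H⁺]²/(K1K2)) = 1 / (1 + 10^+2.15 + 10^+0.43)
   = 1 / (1 + 141.25 + 2.6915) = 1/144.95 = 0.006899
[CO3²⁻] = α₂ × DIC = 0.006899 × 3.74 = 0.02580 mmol/L
Ksp = 10^(−8.35) = 4.467×10^-9
Ω = [Ca²⁺][CO3²⁻]/Ksp = (0.452×10^-3)(2.580×10^-5) / 4.467×10^-9 = 2.61

Ω = 2.61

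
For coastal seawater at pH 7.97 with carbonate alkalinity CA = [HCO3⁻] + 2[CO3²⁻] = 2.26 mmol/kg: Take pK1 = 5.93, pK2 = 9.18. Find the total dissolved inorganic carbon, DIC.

CA = [HCO3⁻] + 2[CO3²⁻] = (α₁ + 2α₂)·DIC
At pH 7.97: [H⁺]/K1 = 10^-2.04 = 0.0091201, K2/[H⁺] = 10^-1.21 = 0.061660
α₁ = 1/(1 + 0.0091201 + 0.061660) = 1/1.0708 = 0.9339; α₂ = α₁·K2/[H⁺] = 0.05758
α₁ + 2α₂ = 1.0491
DIC = CA / (α₁ + 2α₂) = 2.26 / 1.0491 = 2.15 mmol/kg

DIC = 2.15 mmol/kg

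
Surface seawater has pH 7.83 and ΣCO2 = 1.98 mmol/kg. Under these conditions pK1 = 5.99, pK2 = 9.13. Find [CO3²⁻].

α₂ = 1 / (1 + [H⁺]/K2 + [H⁺]²/(K1K2)) = 1 / (1 + 10^+1.30 + 10^-0.54)
   = 1 / (1 + 19.953 + 0.28840) = 1/21.241 = 0.04708
[CO3²⁻] = α₂ × DIC = 0.04708 × 1.98 = 0.0932 mmol/kg

[CO3²⁻] = 0.0932 mmol/kg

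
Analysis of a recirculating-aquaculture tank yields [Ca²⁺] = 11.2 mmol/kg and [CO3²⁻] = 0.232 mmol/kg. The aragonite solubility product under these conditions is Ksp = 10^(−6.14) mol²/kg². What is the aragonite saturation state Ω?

Ω = 3.59

Ksp = 10^(−6.14) = 7.244×10^-7
Ω = [Ca²⁺][CO3²⁻]/Ksp = (11.2×10^-3)(0.232×10^-3) / 7.244×10^-7 = 3.59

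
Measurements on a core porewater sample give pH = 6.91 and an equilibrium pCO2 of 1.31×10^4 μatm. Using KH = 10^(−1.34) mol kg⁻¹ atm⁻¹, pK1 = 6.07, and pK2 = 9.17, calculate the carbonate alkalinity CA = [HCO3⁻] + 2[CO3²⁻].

CA = 4.19 mmol/kg

[CO2*] = KH · pCO2 = 10^(−1.34) × 1.31×10^4×10^-6 = 5.988×10^-4 mol/kg
α₀ = 1/(1 + K1/[H⁺] + K1K2/[H⁺]²) = 1/(1 + 10^+0.84 + 10^-1.42) = 0.1257
DIC = [CO2*]/α₀ = 5.988×10^-4 / 0.1257 = 4.764 mmol/kg
CA = (α₁ + 2α₂)·DIC = (0.8695 + 2×0.004778) × 4.764 = 4.19 mmol/kg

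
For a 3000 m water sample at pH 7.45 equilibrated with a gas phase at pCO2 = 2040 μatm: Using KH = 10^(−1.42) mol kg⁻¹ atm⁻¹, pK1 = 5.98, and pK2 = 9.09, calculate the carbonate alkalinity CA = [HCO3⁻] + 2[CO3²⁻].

[CO2*] = KH · pCO2 = 10^(−1.42) × 2040×10^-6 = 7.756×10^-5 mol/kg
α₀ = 1/(1 + K1/[H⁺] + K1K2/[H⁺]²) = 1/(1 + 10^+1.47 + 10^-0.17) = 0.03206
DIC = [CO2*]/α₀ = 7.756×10^-5 / 0.03206 = 2.419 mmol/kg
CA = (α₁ + 2α₂)·DIC = (0.9463 + 2×0.02168) × 2.419 = 2.39 mmol/kg

CA = 2.39 mmol/kg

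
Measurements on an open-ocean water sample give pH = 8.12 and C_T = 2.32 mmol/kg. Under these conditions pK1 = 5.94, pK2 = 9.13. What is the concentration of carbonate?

α₂ = 1 / (1 + [H⁺]/K2 + [H⁺]²/(K1K2)) = 1 / (1 + 10^+1.01 + 10^-1.17)
   = 1 / (1 + 10.233 + 0.067608) = 1/11.301 = 0.08849
[CO3²⁻] = α₂ × DIC = 0.08849 × 2.32 = 0.205 mmol/kg

[CO3²⁻] = 0.205 mmol/kg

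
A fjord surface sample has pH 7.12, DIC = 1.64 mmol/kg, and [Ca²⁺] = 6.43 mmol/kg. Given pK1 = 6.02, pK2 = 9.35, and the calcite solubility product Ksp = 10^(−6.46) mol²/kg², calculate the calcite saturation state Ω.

α₂ = 1 / (1 + [H⁺]/K2 + [H⁺]²/(K1K2)) = 1 / (1 + 10^+2.23 + 10^+1.13)
   = 1 / (1 + 169.82 + 13.490) = 1/184.31 = 0.005426
[CO3²⁻] = α₂ × DIC = 0.005426 × 1.64 = 0.008898 mmol/kg = 8.898 μmol/kg
Ksp = 10^(−6.46) = 3.467×10^-7
Ω = [Ca²⁺][CO3²⁻]/Ksp = (6.43×10^-3)(8.898×10^-6) / 3.467×10^-7 = 0.165

Ω = 0.165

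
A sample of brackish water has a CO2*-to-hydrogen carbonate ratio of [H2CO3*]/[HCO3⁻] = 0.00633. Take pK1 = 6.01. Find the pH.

pH = 8.21

From K1 = [H⁺][HCO3⁻]/[H2CO3*]:  pH = pK1 − log₁₀([H2CO3*]/[HCO3⁻])
log₁₀(0.00633) = -2.199
pH = 6.01 − (-2.199) = 8.21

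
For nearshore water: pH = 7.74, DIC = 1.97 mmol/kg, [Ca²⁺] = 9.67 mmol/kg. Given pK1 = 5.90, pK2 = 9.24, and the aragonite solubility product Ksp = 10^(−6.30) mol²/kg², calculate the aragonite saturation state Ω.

Ω = 1.15

α₂ = 1 / (1 + [H⁺]/K2 + [H⁺]²/(K1K2)) = 1 / (1 + 10^+1.50 + 10^-0.34)
   = 1 / (1 + 31.623 + 0.45709) = 1/33.080 = 0.03023
[CO3²⁻] = α₂ × DIC = 0.03023 × 1.97 = 0.05955 mmol/kg
Ksp = 10^(−6.30) = 5.012×10^-7
Ω = [Ca²⁺][CO3²⁻]/Ksp = (9.67×10^-3)(5.955×10^-5) / 5.012×10^-7 = 1.15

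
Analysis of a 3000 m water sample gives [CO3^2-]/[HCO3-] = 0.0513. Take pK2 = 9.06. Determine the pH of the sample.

pH = 7.77

From K2 = [H⁺][CO3^2-]/[HCO3-]:  pH = pK2 + log₁₀([CO3^2-]/[HCO3-])
log₁₀(0.0513) = -1.290
pH = 9.06 + (-1.290) = 7.77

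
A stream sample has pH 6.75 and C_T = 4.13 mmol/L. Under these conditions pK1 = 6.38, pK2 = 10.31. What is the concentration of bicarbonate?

[HCO3⁻] = 2.89 mmol/L

α₁ = 1 / (1 + [H⁺]/K1 + K2/[H⁺]) = 1 / (1 + 10^-0.37 + 10^-3.56)
   = 1 / (1 + 0.42658 + 0.00027542) = 1/1.4269 = 0.7008
[HCO3⁻] = α₁ × DIC = 0.7008 × 4.13 = 2.89 mmol/L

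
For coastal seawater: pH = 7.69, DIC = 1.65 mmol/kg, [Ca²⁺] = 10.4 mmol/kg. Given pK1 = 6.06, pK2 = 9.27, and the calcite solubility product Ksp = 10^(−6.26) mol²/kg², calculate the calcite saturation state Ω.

Ω = 0.782

α₂ = 1 / (1 + [H⁺]/K2 + [H⁺]²/(K1K2)) = 1 / (1 + 10^+1.58 + 10^-0.05)
   = 1 / (1 + 38.019 + 0.89125) = 1/39.910 = 0.02506
[CO3²⁻] = α₂ × DIC = 0.02506 × 1.65 = 0.04134 mmol/kg
Ksp = 10^(−6.26) = 5.495×10^-7
Ω = [Ca²⁺][CO3²⁻]/Ksp = (10.4×10^-3)(4.134×10^-5) / 5.495×10^-7 = 0.782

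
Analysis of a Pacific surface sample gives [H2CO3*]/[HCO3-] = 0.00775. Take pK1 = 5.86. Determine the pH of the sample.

From K1 = [H⁺][HCO3-]/[H2CO3*]:  pH = pK1 − log₁₀([H2CO3*]/[HCO3-])
log₁₀(0.00775) = -2.111
pH = 5.86 − (-2.111) = 7.97

pH = 7.97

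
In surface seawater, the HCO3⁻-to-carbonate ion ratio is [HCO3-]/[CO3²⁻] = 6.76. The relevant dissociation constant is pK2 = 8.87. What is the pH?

From K2 = [H⁺][CO3²⁻]/[HCO3-]:  pH = pK2 − log₁₀([HCO3-]/[CO3²⁻])
log₁₀(6.76) = +0.830
pH = 8.87 − (+0.830) = 8.04

pH = 8.04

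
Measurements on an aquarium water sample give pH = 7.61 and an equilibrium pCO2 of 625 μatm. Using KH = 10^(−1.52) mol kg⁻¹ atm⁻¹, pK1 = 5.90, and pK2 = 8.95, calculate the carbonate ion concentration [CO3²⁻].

[CO3²⁻] = 0.0442 mmol/kg

[CO2*] = KH · pCO2 = 10^(−1.52) × 625×10^-6 = 1.887×10^-5 mol/kg
α₀ = 1/(1 + K1/[H⁺] + K1K2/[H⁺]²) = 1/(1 + 10^+1.71 + 10^+0.37) = 0.01830
DIC = [CO2*]/α₀ = 1.887×10^-5 / 0.01830 = 1.031 mmol/kg
[CO3²⁻] = α₂·DIC; α₂ = 0.04291, so [CO3²⁻] = 0.04291 × 1.031 = 0.0442 mmol/kg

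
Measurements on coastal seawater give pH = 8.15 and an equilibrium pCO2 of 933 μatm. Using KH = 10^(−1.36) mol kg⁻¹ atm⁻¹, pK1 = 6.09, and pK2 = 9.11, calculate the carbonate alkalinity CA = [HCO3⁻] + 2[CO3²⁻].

CA = 5.70 mmol/kg

[CO2*] = KH · pCO2 = 10^(−1.36) × 933×10^-6 = 4.073×10^-5 mol/kg
α₀ = 1/(1 + K1/[H⁺] + K1K2/[H⁺]²) = 1/(1 + 10^+2.06 + 10^+1.10) = 0.007788
DIC = [CO2*]/α₀ = 4.073×10^-5 / 0.007788 = 5.230 mmol/kg
CA = (α₁ + 2α₂)·DIC = (0.8942 + 2×0.09804) × 5.230 = 5.70 mmol/kg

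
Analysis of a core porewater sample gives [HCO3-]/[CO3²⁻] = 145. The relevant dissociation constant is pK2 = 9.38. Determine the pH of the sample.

pH = 7.22

From K2 = [H⁺][CO3²⁻]/[HCO3-]:  pH = pK2 − log₁₀([HCO3-]/[CO3²⁻])
log₁₀(145) = +2.161
pH = 9.38 − (+2.161) = 7.22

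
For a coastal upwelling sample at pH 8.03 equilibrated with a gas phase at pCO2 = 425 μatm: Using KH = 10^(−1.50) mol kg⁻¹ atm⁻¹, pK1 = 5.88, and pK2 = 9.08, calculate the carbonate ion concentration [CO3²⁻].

[CO2*] = KH · pCO2 = 10^(−1.50) × 425×10^-6 = 1.344×10^-5 mol/kg
α₀ = 1/(1 + K1/[H⁺] + K1K2/[H⁺]²) = 1/(1 + 10^+2.15 + 10^+1.10) = 0.006458
DIC = [CO2*]/α₀ = 1.344×10^-5 / 0.006458 = 2.081 mmol/kg
[CO3²⁻] = α₂·DIC; α₂ = 0.08130, so [CO3²⁻] = 0.08130 × 2.081 = 0.169 mmol/kg

[CO3²⁻] = 0.169 mmol/kg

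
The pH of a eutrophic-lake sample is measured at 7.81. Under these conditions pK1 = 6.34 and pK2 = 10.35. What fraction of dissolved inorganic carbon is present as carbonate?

α₂ = 0.00278

α₂ = 1 / (1 + [H⁺]/K2 + [H⁺]²/(K1K2)) = 1 / (1 + 10^+2.54 + 10^+1.07)
   = 1 / (1 + 346.74 + 11.749) = 1/359.49 = 0.002782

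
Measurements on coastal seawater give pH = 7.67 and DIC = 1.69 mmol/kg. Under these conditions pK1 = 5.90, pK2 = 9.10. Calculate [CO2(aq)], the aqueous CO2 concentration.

[CO2*] = 0.0272 mmol/kg

α₀ = 1 / (1 + K1/[H⁺] + K1K2/[H⁺]²) = 1 / (1 + 10^+1.77 + 10^+0.34)
   = 1 / (1 + 58.884 + 2.1878) = 1/62.072 = 0.01611
[CO2*] = α₀ × DIC = 0.01611 × 1.69 = 0.0272 mmol/kg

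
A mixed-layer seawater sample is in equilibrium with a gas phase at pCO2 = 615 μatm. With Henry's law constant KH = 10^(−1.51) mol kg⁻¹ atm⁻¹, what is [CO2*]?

[CO2*] = 19.0 μmol/kg

KH = 10^(−1.51) = 3.090×10^-2 mol kg⁻¹ atm⁻¹
[CO2*] = KH · pCO2 = 3.090×10^-2 × 615×10^-6 atm = 1.90×10^-5 mol/kg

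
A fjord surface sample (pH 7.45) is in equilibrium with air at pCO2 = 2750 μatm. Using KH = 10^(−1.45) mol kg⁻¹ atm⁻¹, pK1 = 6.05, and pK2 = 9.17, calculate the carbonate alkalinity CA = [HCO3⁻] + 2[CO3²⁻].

CA = 2.54 mmol/kg

[CO2*] = KH · pCO2 = 10^(−1.45) × 2750×10^-6 = 9.757×10^-5 mol/kg
α₀ = 1/(1 + K1/[H⁺] + K1K2/[H⁺]²) = 1/(1 + 10^+1.40 + 10^-0.32) = 0.03760
DIC = [CO2*]/α₀ = 9.757×10^-5 / 0.03760 = 2.595 mmol/kg
CA = (α₁ + 2α₂)·DIC = (0.9444 + 2×0.01800) × 2.595 = 2.54 mmol/kg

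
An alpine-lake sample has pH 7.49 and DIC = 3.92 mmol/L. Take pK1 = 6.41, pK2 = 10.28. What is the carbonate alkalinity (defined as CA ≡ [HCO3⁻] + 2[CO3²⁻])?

CA = 3.63 mmol/L

CA = [HCO3⁻] + 2[CO3²⁻] = (α₁ + 2α₂)·DIC
At pH 7.49: [H⁺]/K1 = 10^-1.08 = 0.083176, K2/[H⁺] = 10^-2.79 = 0.0016218
α₁ = 1/(1 + 0.083176 + 0.0016218) = 1/1.0848 = 0.9218; α₂ = α₁·K2/[H⁺] = 0.001495
α₁ + 2α₂ = 0.9248
CA = 0.9248 × 3.92 = 3.63 mmol/L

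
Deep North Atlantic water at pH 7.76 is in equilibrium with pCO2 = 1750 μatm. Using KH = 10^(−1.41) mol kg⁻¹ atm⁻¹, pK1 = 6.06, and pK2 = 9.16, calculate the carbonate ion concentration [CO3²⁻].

[CO2*] = KH · pCO2 = 10^(−1.41) × 1750×10^-6 = 6.808×10^-5 mol/kg
α₀ = 1/(1 + K1/[H⁺] + K1K2/[H⁺]²) = 1/(1 + 10^+1.70 + 10^+0.30) = 0.01883
DIC = [CO2*]/α₀ = 6.808×10^-5 / 0.01883 = 3.616 mmol/kg
[CO3²⁻] = α₂·DIC; α₂ = 0.03757, so [CO3²⁻] = 0.03757 × 3.616 = 0.136 mmol/kg

[CO3²⁻] = 0.136 mmol/kg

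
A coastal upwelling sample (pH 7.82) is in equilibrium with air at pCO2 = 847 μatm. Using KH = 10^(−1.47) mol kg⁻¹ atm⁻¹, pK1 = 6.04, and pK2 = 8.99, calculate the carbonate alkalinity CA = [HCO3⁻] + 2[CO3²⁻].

[CO2*] = KH · pCO2 = 10^(−1.47) × 847×10^-6 = 2.870×10^-5 mol/kg
α₀ = 1/(1 + K1/[H⁺] + K1K2/[H⁺]²) = 1/(1 + 10^+1.78 + 10^+0.61) = 0.01531
DIC = [CO2*]/α₀ = 2.870×10^-5 / 0.01531 = 1.875 mmol/kg
CA = (α₁ + 2α₂)·DIC = (0.9223 + 2×0.06236) × 1.875 = 1.96 mmol/kg

CA = 1.96 mmol/kg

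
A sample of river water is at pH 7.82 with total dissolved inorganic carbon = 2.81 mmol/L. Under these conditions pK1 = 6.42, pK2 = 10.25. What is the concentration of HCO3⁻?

[HCO3⁻] = 2.69 mmol/L

α₁ = 1 / (1 + [H⁺]/K1 + K2/[H⁺]) = 1 / (1 + 10^-1.40 + 10^-2.43)
   = 1 / (1 + 0.039811 + 0.0037154) = 1/1.0435 = 0.9583
[HCO3⁻] = α₁ × DIC = 0.9583 × 2.81 = 2.69 mmol/L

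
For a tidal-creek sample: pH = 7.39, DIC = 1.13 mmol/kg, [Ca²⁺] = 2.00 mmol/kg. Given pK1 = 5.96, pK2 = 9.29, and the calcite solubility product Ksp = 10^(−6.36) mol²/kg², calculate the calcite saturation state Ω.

Ω = 0.0621

α₂ = 1 / (1 + [H⁺]/K2 + [H⁺]²/(K1K2)) = 1 / (1 + 10^+1.90 + 10^+0.47)
   = 1 / (1 + 79.433 + 2.9512) = 1/83.384 = 0.01199
[CO3²⁻] = α₂ × DIC = 0.01199 × 1.13 = 0.01355 mmol/kg = 13.55 μmol/kg
Ksp = 10^(−6.36) = 4.365×10^-7
Ω = [Ca²⁺][CO3²⁻]/Ksp = (2.00×10^-3)(1.355×10^-5) / 4.365×10^-7 = 0.0621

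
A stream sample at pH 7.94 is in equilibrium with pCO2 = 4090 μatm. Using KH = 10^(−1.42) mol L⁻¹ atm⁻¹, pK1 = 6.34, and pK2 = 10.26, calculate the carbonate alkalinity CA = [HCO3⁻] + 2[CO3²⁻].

CA = 6.25 mmol/L

[CO2*] = KH · pCO2 = 10^(−1.42) × 4090×10^-6 = 1.555×10^-4 mol/L
α₀ = 1/(1 + K1/[H⁺] + K1K2/[H⁺]²) = 1/(1 + 10^+1.60 + 10^-0.72) = 0.02439
DIC = [CO2*]/α₀ = 1.555×10^-4 / 0.02439 = 6.376 mmol/L
CA = (α₁ + 2α₂)·DIC = (0.9710 + 2×0.004647) × 6.376 = 6.25 mmol/L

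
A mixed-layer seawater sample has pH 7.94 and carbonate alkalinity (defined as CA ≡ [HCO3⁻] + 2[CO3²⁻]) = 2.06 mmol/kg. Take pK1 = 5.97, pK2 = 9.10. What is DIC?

DIC = 1.95 mmol/kg

CA = [HCO3⁻] + 2[CO3²⁻] = (α₁ + 2α₂)·DIC
At pH 7.94: [H⁺]/K1 = 10^-1.97 = 0.010715, K2/[H⁺] = 10^-1.16 = 0.069183
α₁ = 1/(1 + 0.010715 + 0.069183) = 1/1.0799 = 0.9260; α₂ = α₁·K2/[H⁺] = 0.06406
α₁ + 2α₂ = 1.0541
DIC = CA / (α₁ + 2α₂) = 2.06 / 1.0541 = 1.95 mmol/kg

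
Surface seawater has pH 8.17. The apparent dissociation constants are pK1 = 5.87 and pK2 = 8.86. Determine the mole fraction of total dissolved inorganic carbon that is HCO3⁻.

α₁ = 0.827

α₁ = 1 / (1 + [H⁺]/K1 + K2/[H⁺]) = 1 / (1 + 10^-2.30 + 10^-0.69)
   = 1 / (1 + 0.0050119 + 0.20417) = 1/1.2092 = 0.8270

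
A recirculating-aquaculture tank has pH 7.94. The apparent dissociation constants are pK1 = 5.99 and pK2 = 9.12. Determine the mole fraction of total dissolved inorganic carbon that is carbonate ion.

α₂ = 1 / (1 + [H⁺]/K2 + [H⁺]²/(K1K2)) = 1 / (1 + 10^+1.18 + 10^-0.77)
   = 1 / (1 + 15.136 + 0.16982) = 1/16.305 = 0.06133

α₂ = 0.0613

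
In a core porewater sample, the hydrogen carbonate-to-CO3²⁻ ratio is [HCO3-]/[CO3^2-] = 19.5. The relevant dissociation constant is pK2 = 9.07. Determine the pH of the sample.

pH = 7.78

From K2 = [H⁺][CO3^2-]/[HCO3-]:  pH = pK2 − log₁₀([HCO3-]/[CO3^2-])
log₁₀(19.5) = +1.290
pH = 9.07 − (+1.290) = 7.78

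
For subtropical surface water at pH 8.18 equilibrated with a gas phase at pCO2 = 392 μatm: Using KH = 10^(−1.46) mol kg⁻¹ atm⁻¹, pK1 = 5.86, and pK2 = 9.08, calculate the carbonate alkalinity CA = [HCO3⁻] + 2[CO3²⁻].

CA = 3.55 mmol/kg

[CO2*] = KH · pCO2 = 10^(−1.46) × 392×10^-6 = 1.359×10^-5 mol/kg
α₀ = 1/(1 + K1/[H⁺] + K1K2/[H⁺]²) = 1/(1 + 10^+2.32 + 10^+1.42) = 0.004233
DIC = [CO2*]/α₀ = 1.359×10^-5 / 0.004233 = 3.211 mmol/kg
CA = (α₁ + 2α₂)·DIC = (0.8844 + 2×0.1113) × 3.211 = 3.55 mmol/kg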